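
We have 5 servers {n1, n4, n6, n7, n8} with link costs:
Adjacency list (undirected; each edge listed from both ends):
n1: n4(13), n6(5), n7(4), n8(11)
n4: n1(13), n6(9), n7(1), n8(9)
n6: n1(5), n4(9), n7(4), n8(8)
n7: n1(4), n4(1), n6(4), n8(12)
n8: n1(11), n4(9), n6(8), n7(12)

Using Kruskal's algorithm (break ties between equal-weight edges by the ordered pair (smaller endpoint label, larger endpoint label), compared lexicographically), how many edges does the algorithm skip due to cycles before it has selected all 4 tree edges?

1

Kruskal's algorithm — process edges by increasing weight (ties by edge label):
n4 n7 (1): add — endpoints in different components.
n1 n7 (4): add — endpoints in different components.
n6 n7 (4): add — endpoints in different components.
n1 n6 (5): skip — n6 and n1 already connected.
n6 n8 (8): add — endpoints in different components.
Edges rejected before the tree was complete: 1.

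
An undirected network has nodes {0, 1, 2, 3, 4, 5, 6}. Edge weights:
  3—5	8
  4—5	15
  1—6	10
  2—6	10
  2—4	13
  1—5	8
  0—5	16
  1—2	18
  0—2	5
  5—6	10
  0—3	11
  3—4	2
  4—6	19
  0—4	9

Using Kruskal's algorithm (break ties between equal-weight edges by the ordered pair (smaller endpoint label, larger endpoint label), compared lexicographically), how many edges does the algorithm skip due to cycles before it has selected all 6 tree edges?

0

Kruskal's algorithm — process edges by increasing weight (ties by edge label):
3—4 (2): add — endpoints in different components.
0—2 (5): add — endpoints in different components.
1—5 (8): add — endpoints in different components.
3—5 (8): add — endpoints in different components.
0—4 (9): add — endpoints in different components.
1—6 (10): add — endpoints in different components.
Edges rejected before the tree was complete: 0.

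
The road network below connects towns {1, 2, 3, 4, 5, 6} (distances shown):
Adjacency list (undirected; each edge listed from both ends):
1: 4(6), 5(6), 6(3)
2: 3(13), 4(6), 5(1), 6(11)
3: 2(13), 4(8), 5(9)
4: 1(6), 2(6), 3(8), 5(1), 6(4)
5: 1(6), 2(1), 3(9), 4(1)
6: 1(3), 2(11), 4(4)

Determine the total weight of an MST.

Sort edges by weight, then run Kruskal:
2-5 (1): add. Components now {1} {2,5} {3} {4} {6}
4-5 (1): add. Components now {1} {2,4,5} {3} {6}
1-6 (3): add. Components now {1,6} {2,4,5} {3}
4-6 (4): add. Components now {1,2,4,5,6} {3}
1-4 (6): skip — 1 and 4 already connected.
1-5 (6): skip — 1 and 5 already connected.
2-4 (6): skip — 2 and 4 already connected.
3-4 (8): add. Components now {1,2,3,4,5,6}
MST edges: 2-5, 4-5, 1-6, 4-6, 3-4; total weight 1+1+3+4+8 = 17.

17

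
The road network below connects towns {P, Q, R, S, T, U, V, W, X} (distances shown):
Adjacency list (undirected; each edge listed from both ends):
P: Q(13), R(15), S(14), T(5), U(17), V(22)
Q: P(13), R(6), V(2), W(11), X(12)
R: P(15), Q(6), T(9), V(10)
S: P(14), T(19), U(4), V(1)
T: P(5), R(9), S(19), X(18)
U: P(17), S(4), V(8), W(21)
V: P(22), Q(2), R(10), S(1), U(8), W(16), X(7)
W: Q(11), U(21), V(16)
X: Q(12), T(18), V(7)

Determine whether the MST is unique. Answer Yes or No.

Sort edges by weight, then run Kruskal:
S V (1): add — endpoints in different components.
Q V (2): add — endpoints in different components.
S U (4): add — endpoints in different components.
P T (5): add — endpoints in different components.
Q R (6): add — endpoints in different components.
V X (7): add — endpoints in different components.
U V (8): skip — V and U already connected.
R T (9): add — endpoints in different components.
R V (10): skip — R and V already connected.
Q W (11): add — endpoints in different components.
Every non-tree edge has weight strictly greater than the heaviest edge on the tree path between its endpoints, so the MST is unique.

Yes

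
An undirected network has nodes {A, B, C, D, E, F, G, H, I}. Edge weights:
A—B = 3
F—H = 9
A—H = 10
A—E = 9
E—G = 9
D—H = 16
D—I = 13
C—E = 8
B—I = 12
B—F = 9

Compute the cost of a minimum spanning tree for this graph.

Sort edges by weight, then run Kruskal:
A—B (3): add — endpoints in different components.
C—E (8): add — endpoints in different components.
A—E (9): add — endpoints in different components.
B—F (9): add — endpoints in different components.
E—G (9): add — endpoints in different components.
F—H (9): add — endpoints in different components.
A—H (10): skip — A and H already connected.
B—I (12): add — endpoints in different components.
D—I (13): add — endpoints in different components.
MST edges: A—B, C—E, A—E, B—F, E—G, F—H, B—I, D—I; total weight 3+8+9+9+9+9+12+13 = 72.

72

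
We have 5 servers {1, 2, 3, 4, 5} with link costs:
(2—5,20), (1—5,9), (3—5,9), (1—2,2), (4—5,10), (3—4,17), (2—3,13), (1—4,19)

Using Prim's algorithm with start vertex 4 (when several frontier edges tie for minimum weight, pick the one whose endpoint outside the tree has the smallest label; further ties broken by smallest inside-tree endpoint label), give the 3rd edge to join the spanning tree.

1-2

Prim's algorithm from 4:
Step 1: cheapest edge leaving the tree is 4—5 (10); add 5.
Step 2: cheapest edge leaving the tree is 1—5 (9); add 1.
Step 3: cheapest edge leaving the tree is 1—2 (2); add 2.
Step 4: cheapest edge leaving the tree is 3—5 (9); add 3.
The 3rd edge added is 1—2.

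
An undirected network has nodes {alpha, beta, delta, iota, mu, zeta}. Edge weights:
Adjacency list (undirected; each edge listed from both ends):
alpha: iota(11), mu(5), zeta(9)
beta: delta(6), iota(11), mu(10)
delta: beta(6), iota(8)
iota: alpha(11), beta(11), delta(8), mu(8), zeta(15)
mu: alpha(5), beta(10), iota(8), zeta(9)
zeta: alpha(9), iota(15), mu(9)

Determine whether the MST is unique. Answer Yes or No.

Kruskal's algorithm — process edges by increasing weight (ties by edge label):
alpha–mu (5): add. Components now {beta} {alpha,mu} {delta} {zeta} {iota}
beta–delta (6): add. Components now {beta,delta} {alpha,mu} {zeta} {iota}
delta–iota (8): add. Components now {beta,delta,iota} {alpha,mu} {zeta}
iota–mu (8): add. Components now {alpha,beta,delta,iota,mu} {zeta}
alpha–zeta (9): add. Components now {alpha,beta,delta,iota,mu,zeta}
Non-tree edge mu–zeta has weight 9, equal to the heaviest edge on its tree cycle — swapping gives another MST of the same weight. Not unique.

No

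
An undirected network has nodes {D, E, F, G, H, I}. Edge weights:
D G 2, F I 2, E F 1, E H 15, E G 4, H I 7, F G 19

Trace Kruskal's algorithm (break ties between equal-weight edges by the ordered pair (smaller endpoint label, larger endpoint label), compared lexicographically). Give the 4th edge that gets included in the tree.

Kruskal's algorithm — process edges by increasing weight (ties by edge label):
E F (1): add — endpoints in different components.
D G (2): add — endpoints in different components.
F I (2): add — endpoints in different components.
E G (4): add — endpoints in different components.
H I (7): add — endpoints in different components.
The 4th edge added is E G.

E-G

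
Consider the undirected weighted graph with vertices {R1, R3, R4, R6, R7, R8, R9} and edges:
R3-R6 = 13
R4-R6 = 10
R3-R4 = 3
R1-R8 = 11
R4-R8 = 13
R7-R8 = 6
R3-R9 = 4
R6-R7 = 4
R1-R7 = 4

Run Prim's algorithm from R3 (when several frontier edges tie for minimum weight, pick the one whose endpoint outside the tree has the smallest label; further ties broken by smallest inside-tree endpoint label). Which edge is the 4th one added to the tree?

Prim's algorithm from R3:
Step 1: frontier [R3-R4 3, R3-R9 4, R3-R6 13] → take R3-R4 (3); add R4.
Step 2: frontier [R3-R9 4, R3-R6 13, R4-R6 10, R4-R8 13] → take R3-R9 (4); add R9.
Step 3: frontier [R3-R6 13, R4-R6 10, R4-R8 13] → take R4-R6 (10); add R6.
Step 4: frontier [R4-R8 13, R6-R7 4] → take R6-R7 (4); add R7.
Step 5: frontier [R4-R8 13, R1-R7 4, R7-R8 6] → take R1-R7 (4); add R1.
Step 6: frontier [R1-R8 11, R4-R8 13, R7-R8 6] → take R7-R8 (6); add R8.
The 4th edge added is R6-R7.

R6-R7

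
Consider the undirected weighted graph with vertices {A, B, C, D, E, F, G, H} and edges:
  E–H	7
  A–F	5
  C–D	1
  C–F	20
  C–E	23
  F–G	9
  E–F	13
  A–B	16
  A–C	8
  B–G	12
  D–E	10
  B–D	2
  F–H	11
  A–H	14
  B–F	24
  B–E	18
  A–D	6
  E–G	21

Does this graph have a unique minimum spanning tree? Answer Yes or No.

Sort edges by weight, then run Kruskal:
C–D (1): add — endpoints in different components.
B–D (2): add — endpoints in different components.
A–F (5): add — endpoints in different components.
A–D (6): add — endpoints in different components.
E–H (7): add — endpoints in different components.
A–C (8): skip — A and C already connected.
F–G (9): add — endpoints in different components.
D–E (10): add — endpoints in different components.
Every non-tree edge has weight strictly greater than the heaviest edge on the tree path between its endpoints, so the MST is unique.

Yes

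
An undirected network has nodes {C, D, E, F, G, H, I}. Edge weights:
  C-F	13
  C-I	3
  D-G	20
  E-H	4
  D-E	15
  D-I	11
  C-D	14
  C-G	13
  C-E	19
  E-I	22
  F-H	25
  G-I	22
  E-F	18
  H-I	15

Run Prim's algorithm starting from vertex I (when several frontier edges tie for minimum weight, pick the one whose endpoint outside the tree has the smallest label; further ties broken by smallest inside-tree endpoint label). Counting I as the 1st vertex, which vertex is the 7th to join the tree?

H

Prim, starting at I.
Step 1: frontier [C-I 3, D-I 11, H-I 15, E-I 22, G-I 22] → take C-I (3); add C.
Step 2: frontier [C-F 13, C-G 13, C-D 14, C-E 19, D-I 11, H-I 15, E-I 22, G-I 22] → take D-I (11); add D.
Step 3: frontier [C-F 13, C-G 13, C-E 19, D-E 15, D-G 20, H-I 15, E-I 22, G-I 22] → take C-F (13); add F.
Step 4: frontier [C-G 13, C-E 19, D-E 15, D-G 20, E-F 18, F-H 25, H-I 15, E-I 22, G-I 22] → take C-G (13); add G.
Step 5: frontier [C-E 19, D-E 15, E-F 18, F-H 25, H-I 15, E-I 22] → take D-E (15); add E.
Step 6: frontier [E-H 4, F-H 25, H-I 15] → take E-H (4); add H.
Vertex order: I, C, D, F, G, E, H. The 7th vertex is H.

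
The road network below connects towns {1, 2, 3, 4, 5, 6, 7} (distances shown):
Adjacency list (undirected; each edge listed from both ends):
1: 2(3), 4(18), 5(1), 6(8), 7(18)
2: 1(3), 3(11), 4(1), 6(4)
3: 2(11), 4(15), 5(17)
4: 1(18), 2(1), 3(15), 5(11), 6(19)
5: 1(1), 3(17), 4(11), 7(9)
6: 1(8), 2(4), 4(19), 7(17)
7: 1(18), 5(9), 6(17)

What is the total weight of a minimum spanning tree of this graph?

29

Kruskal's algorithm — process edges by increasing weight (ties by edge label):
1-5 (1): add — endpoints in different components.
2-4 (1): add — endpoints in different components.
1-2 (3): add — endpoints in different components.
2-6 (4): add — endpoints in different components.
1-6 (8): skip — 1 and 6 already connected.
5-7 (9): add — endpoints in different components.
2-3 (11): add — endpoints in different components.
MST edges: 1-5, 2-4, 1-2, 2-6, 5-7, 2-3; total weight 1+1+3+4+9+11 = 29.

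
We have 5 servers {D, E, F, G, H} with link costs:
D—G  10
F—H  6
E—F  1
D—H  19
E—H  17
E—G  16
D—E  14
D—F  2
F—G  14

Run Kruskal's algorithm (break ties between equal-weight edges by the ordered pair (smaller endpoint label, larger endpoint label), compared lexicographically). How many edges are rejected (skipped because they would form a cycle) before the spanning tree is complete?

Kruskal's algorithm — process edges by increasing weight (ties by edge label):
E—F (1): add. Components now {D} {E,F} {G} {H}
D—F (2): add. Components now {D,E,F} {G} {H}
F—H (6): add. Components now {D,E,F,H} {G}
D—G (10): add. Components now {D,E,F,G,H}
Edges rejected before the tree was complete: 0.

0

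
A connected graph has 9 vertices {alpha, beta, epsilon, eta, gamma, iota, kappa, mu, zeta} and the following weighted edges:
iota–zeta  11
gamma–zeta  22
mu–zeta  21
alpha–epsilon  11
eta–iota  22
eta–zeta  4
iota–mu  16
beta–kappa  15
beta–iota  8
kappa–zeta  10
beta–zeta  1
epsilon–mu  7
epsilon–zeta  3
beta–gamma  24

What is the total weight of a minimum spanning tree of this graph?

66

Grow the tree from eta using Prim:
Step 1: cheapest edge leaving the tree is eta–zeta (4); add zeta.
Step 2: cheapest edge leaving the tree is beta–zeta (1); add beta.
Step 3: cheapest edge leaving the tree is epsilon–zeta (3); add epsilon.
Step 4: cheapest edge leaving the tree is epsilon–mu (7); add mu.
Step 5: cheapest edge leaving the tree is beta–iota (8); add iota.
Step 6: cheapest edge leaving the tree is kappa–zeta (10); add kappa.
Step 7: cheapest edge leaving the tree is alpha–epsilon (11); add alpha.
Step 8: cheapest edge leaving the tree is gamma–zeta (22); add gamma.
MST edges: eta–zeta, beta–zeta, epsilon–zeta, epsilon–mu, beta–iota, kappa–zeta, alpha–epsilon, gamma–zeta; total weight 4+1+3+7+8+10+11+22 = 66.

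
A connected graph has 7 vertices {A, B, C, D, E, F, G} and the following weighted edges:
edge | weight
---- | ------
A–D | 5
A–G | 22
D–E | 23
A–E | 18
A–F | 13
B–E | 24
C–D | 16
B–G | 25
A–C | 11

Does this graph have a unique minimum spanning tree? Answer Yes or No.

Sort edges by weight, then run Kruskal:
A–D (5): add — endpoints in different components.
A–C (11): add — endpoints in different components.
A–F (13): add — endpoints in different components.
C–D (16): skip — C and D already connected.
A–E (18): add — endpoints in different components.
A–G (22): add — endpoints in different components.
D–E (23): skip — D and E already connected.
B–E (24): add — endpoints in different components.
Every non-tree edge has weight strictly greater than the heaviest edge on the tree path between its endpoints, so the MST is unique.

Yes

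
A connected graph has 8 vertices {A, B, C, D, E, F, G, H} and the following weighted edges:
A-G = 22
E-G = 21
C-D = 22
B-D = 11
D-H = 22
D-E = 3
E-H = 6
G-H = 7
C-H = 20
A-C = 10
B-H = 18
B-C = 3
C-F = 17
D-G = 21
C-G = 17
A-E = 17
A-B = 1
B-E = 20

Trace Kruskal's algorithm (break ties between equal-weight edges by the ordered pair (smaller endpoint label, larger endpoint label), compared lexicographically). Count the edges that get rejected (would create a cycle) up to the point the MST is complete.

2

Kruskal: consider edges lightest-first.
A-B (1): add — endpoints in different components.
B-C (3): add — endpoints in different components.
D-E (3): add — endpoints in different components.
E-H (6): add — endpoints in different components.
G-H (7): add — endpoints in different components.
A-C (10): skip — A and C already connected.
B-D (11): add — endpoints in different components.
A-E (17): skip — A and E already connected.
C-F (17): add — endpoints in different components.
Edges rejected before the tree was complete: 2.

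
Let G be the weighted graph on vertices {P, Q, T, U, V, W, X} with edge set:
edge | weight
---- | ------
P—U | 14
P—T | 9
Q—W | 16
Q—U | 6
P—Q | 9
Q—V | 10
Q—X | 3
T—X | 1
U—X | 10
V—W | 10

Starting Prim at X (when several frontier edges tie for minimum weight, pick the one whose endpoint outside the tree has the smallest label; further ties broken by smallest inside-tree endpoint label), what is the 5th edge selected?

Prim, starting at X.
Step 1: frontier [T—X 1, Q—X 3, U—X 10] → take T—X (1); add T.
Step 2: frontier [P—T 9, Q—X 3, U—X 10] → take Q—X (3); add Q.
Step 3: frontier [Q—U 6, P—Q 9, Q—V 10, Q—W 16, P—T 9, U—X 10] → take Q—U (6); add U.
Step 4: frontier [P—Q 9, Q—V 10, Q—W 16, P—T 9, P—U 14] → take P—Q (9); add P.
Step 5: frontier [Q—V 10, Q—W 16] → take Q—V (10); add V.
Step 6: frontier [Q—W 16, V—W 10] → take V—W (10); add W.
The 5th edge added is Q—V.

Q-V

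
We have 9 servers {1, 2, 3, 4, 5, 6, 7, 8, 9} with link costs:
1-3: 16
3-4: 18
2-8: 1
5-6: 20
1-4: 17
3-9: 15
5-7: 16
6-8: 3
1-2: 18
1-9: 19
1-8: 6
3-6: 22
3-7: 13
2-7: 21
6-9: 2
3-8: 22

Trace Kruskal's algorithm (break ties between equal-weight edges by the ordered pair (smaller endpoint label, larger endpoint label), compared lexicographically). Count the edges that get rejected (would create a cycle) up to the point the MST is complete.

1

Kruskal: consider edges lightest-first.
2-8 (1): add — endpoints in different components.
6-9 (2): add — endpoints in different components.
6-8 (3): add — endpoints in different components.
1-8 (6): add — endpoints in different components.
3-7 (13): add — endpoints in different components.
3-9 (15): add — endpoints in different components.
1-3 (16): skip — 1 and 3 already connected.
5-7 (16): add — endpoints in different components.
1-4 (17): add — endpoints in different components.
Edges rejected before the tree was complete: 1.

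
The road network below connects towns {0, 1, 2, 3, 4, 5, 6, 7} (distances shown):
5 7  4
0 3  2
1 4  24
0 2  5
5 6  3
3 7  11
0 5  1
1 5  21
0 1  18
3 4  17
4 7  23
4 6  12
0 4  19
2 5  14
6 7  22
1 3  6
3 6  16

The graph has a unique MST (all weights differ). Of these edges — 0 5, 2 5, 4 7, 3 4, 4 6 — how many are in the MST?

2

Sort edges by weight, then run Kruskal:
0 5 (1): add — endpoints in different components.
0 3 (2): add — endpoints in different components.
5 6 (3): add — endpoints in different components.
5 7 (4): add — endpoints in different components.
0 2 (5): add — endpoints in different components.
1 3 (6): add — endpoints in different components.
3 7 (11): skip — 3 and 7 already connected.
4 6 (12): add — endpoints in different components.
MST edge set: {0 5, 0 3, 5 6, 5 7, 0 2, 1 3, 4 6}.
Of the listed edges, {0 5, 4 6} are in the MST → 2.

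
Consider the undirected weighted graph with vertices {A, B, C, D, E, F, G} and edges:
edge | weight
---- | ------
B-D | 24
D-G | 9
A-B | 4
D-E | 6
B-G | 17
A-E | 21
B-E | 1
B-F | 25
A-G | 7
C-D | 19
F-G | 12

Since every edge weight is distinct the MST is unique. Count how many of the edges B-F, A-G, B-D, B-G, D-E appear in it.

2

Sort edges by weight, then run Kruskal:
B-E (1): add — endpoints in different components.
A-B (4): add — endpoints in different components.
D-E (6): add — endpoints in different components.
A-G (7): add — endpoints in different components.
D-G (9): skip — D and G already connected.
F-G (12): add — endpoints in different components.
B-G (17): skip — B and G already connected.
C-D (19): add — endpoints in different components.
MST edge set: {B-E, A-B, D-E, A-G, F-G, C-D}.
Of the listed edges, {A-G, D-E} are in the MST → 2.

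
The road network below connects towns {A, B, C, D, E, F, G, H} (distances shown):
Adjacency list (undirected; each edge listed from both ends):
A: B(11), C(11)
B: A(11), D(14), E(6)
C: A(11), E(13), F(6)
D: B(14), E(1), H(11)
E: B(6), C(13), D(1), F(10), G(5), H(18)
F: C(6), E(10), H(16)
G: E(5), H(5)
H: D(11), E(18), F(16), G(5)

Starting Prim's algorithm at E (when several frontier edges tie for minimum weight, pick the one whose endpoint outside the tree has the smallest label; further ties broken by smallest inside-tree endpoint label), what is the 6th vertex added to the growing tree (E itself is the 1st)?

Grow the tree from E using Prim:
Step 1: cheapest edge leaving the tree is D–E (1); add D.
Step 2: cheapest edge leaving the tree is E–G (5); add G.
Step 3: cheapest edge leaving the tree is G–H (5); add H.
Step 4: cheapest edge leaving the tree is B–E (6); add B.
Step 5: cheapest edge leaving the tree is E–F (10); add F.
Step 6: cheapest edge leaving the tree is C–F (6); add C.
Step 7: cheapest edge leaving the tree is A–B (11); add A.
Vertex order: E, D, G, H, B, F, C, A. The 6th vertex is F.

F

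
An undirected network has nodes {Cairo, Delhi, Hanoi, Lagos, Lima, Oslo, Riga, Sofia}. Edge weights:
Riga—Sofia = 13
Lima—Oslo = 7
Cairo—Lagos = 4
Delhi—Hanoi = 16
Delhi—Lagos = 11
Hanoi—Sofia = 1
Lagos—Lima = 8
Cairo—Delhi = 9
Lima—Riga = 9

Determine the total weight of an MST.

51

Grow the tree from Riga using Prim:
Step 1: frontier [Lima—Riga 9, Riga—Sofia 13] → take Lima—Riga (9); add Lima.
Step 2: frontier [Lima—Oslo 7, Lagos—Lima 8, Riga—Sofia 13] → take Lima—Oslo (7); add Oslo.
Step 3: frontier [Lagos—Lima 8, Riga—Sofia 13] → take Lagos—Lima (8); add Lagos.
Step 4: frontier [Cairo—Lagos 4, Delhi—Lagos 11, Riga—Sofia 13] → take Cairo—Lagos (4); add Cairo.
Step 5: frontier [Cairo—Delhi 9, Delhi—Lagos 11, Riga—Sofia 13] → take Cairo—Delhi (9); add Delhi.
Step 6: frontier [Delhi—Hanoi 16, Riga—Sofia 13] → take Riga—Sofia (13); add Sofia.
Step 7: frontier [Delhi—Hanoi 16, Hanoi—Sofia 1] → take Hanoi—Sofia (1); add Hanoi.
MST edges: Lima—Riga, Lima—Oslo, Lagos—Lima, Cairo—Lagos, Cairo—Delhi, Riga—Sofia, Hanoi—Sofia; total weight 9+7+8+4+9+13+1 = 51.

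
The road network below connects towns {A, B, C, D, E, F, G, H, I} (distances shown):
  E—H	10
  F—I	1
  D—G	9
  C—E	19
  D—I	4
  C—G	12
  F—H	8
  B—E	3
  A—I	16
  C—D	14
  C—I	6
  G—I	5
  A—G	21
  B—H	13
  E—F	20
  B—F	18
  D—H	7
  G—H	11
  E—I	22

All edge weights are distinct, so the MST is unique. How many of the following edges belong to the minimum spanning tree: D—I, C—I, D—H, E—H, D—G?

4

Kruskal's algorithm — process edges by increasing weight (ties by edge label):
F—I (1): add — endpoints in different components.
B—E (3): add — endpoints in different components.
D—I (4): add — endpoints in different components.
G—I (5): add — endpoints in different components.
C—I (6): add — endpoints in different components.
D—H (7): add — endpoints in different components.
F—H (8): skip — F and H already connected.
D—G (9): skip — D and G already connected.
E—H (10): add — endpoints in different components.
G—H (11): skip — G and H already connected.
C—G (12): skip — C and G already connected.
B—H (13): skip — B and H already connected.
C—D (14): skip — C and D already connected.
A—I (16): add — endpoints in different components.
MST edge set: {F—I, B—E, D—I, G—I, C—I, D—H, E—H, A—I}.
Of the listed edges, {D—I, C—I, D—H, E—H} are in the MST → 4.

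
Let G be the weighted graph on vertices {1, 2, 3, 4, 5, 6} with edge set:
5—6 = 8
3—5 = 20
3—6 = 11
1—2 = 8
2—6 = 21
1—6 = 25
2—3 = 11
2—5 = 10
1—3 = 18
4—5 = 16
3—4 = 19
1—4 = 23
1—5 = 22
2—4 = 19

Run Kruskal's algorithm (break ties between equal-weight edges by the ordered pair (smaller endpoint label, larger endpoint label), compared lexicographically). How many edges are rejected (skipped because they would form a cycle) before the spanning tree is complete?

1

Kruskal's algorithm — process edges by increasing weight (ties by edge label):
1—2 (8): add — endpoints in different components.
5—6 (8): add — endpoints in different components.
2—5 (10): add — endpoints in different components.
2—3 (11): add — endpoints in different components.
3—6 (11): skip — 3 and 6 already connected.
4—5 (16): add — endpoints in different components.
Edges rejected before the tree was complete: 1.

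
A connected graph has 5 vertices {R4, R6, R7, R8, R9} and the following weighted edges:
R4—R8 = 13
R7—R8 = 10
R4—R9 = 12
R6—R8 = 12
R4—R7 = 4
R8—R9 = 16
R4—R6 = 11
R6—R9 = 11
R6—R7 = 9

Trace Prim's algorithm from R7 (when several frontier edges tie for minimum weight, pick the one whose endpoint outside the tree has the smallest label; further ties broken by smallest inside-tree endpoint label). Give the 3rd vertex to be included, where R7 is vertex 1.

R6

Prim, starting at R7.
Step 1: frontier [R4—R7 4, R6—R7 9, R7—R8 10] → take R4—R7 (4); add R4.
Step 2: frontier [R4—R6 11, R4—R9 12, R4—R8 13, R6—R7 9, R7—R8 10] → take R6—R7 (9); add R6.
Step 3: frontier [R4—R9 12, R4—R8 13, R6—R9 11, R6—R8 12, R7—R8 10] → take R7—R8 (10); add R8.
Step 4: frontier [R4—R9 12, R6—R9 11, R8—R9 16] → take R6—R9 (11); add R9.
Vertex order: R7, R4, R6, R8, R9. The 3rd vertex is R6.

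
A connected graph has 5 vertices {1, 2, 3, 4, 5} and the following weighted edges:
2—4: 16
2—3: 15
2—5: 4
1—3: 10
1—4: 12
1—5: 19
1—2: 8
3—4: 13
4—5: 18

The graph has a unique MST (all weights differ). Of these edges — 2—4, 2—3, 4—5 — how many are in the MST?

0

Kruskal's algorithm — process edges by increasing weight (ties by edge label):
2—5 (4): add — endpoints in different components.
1—2 (8): add — endpoints in different components.
1—3 (10): add — endpoints in different components.
1—4 (12): add — endpoints in different components.
MST edge set: {2—5, 1—2, 1—3, 1—4}.
Of the listed edges, {} are in the MST → 0.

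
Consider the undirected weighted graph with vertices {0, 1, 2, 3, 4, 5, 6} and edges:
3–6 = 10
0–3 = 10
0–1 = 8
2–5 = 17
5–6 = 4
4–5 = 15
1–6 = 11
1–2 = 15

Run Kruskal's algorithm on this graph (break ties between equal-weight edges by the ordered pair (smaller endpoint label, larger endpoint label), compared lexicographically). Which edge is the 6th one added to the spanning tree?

Kruskal: consider edges lightest-first.
5–6 (4): add — endpoints in different components.
0–1 (8): add — endpoints in different components.
0–3 (10): add — endpoints in different components.
3–6 (10): add — endpoints in different components.
1–6 (11): skip — 1 and 6 already connected.
1–2 (15): add — endpoints in different components.
4–5 (15): add — endpoints in different components.
The 6th edge added is 4–5.

4-5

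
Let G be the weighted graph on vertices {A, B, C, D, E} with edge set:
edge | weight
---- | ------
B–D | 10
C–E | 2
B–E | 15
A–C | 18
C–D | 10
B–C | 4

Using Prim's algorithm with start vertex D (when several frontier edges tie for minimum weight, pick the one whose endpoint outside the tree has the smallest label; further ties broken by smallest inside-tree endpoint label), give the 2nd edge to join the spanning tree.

B-C

Grow the tree from D using Prim:
Step 1: cheapest edge leaving the tree is B–D (10); add B.
Step 2: cheapest edge leaving the tree is B–C (4); add C.
Step 3: cheapest edge leaving the tree is C–E (2); add E.
Step 4: cheapest edge leaving the tree is A–C (18); add A.
The 2nd edge added is B–C.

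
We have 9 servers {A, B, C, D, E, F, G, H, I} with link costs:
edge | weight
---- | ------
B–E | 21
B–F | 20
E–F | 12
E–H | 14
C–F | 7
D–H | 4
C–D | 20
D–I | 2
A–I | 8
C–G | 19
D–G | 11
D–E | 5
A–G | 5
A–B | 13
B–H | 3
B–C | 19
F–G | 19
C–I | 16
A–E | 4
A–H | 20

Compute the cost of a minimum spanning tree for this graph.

Prim's algorithm from F:
Step 1: cheapest edge leaving the tree is C–F (7); add C.
Step 2: cheapest edge leaving the tree is E–F (12); add E.
Step 3: cheapest edge leaving the tree is A–E (4); add A.
Step 4: cheapest edge leaving the tree is D–E (5); add D.
Step 5: cheapest edge leaving the tree is D–I (2); add I.
Step 6: cheapest edge leaving the tree is D–H (4); add H.
Step 7: cheapest edge leaving the tree is B–H (3); add B.
Step 8: cheapest edge leaving the tree is A–G (5); add G.
MST edges: C–F, E–F, A–E, D–E, D–I, D–H, B–H, A–G; total weight 7+12+4+5+2+4+3+5 = 42.

42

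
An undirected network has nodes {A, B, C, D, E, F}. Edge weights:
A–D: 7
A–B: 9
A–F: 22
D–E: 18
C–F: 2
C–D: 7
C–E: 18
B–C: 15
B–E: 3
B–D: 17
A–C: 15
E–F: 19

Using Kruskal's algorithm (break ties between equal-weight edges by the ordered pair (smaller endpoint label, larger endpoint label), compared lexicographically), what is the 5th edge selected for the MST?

Sort edges by weight, then run Kruskal:
C–F (2): add. Components now {A} {B} {C,F} {D} {E}
B–E (3): add. Components now {A} {B,E} {C,F} {D}
A–D (7): add. Components now {A,D} {B,E} {C,F}
C–D (7): add. Components now {A,C,D,F} {B,E}
A–B (9): add. Components now {A,B,C,D,E,F}
The 5th edge added is A–B.

A-B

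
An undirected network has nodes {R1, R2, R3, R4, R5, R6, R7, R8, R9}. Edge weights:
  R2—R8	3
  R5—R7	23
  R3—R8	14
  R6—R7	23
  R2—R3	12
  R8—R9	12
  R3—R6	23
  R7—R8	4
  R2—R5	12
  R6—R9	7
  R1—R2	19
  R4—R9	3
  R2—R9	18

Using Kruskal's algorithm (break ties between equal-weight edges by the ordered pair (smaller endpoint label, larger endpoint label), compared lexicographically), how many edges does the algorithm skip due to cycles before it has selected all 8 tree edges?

2

Kruskal: consider edges lightest-first.
R2—R8 (3): add — endpoints in different components.
R4—R9 (3): add — endpoints in different components.
R7—R8 (4): add — endpoints in different components.
R6—R9 (7): add — endpoints in different components.
R2—R3 (12): add — endpoints in different components.
R2—R5 (12): add — endpoints in different components.
R8—R9 (12): add — endpoints in different components.
R3—R8 (14): skip — R8 and R3 already connected.
R2—R9 (18): skip — R9 and R2 already connected.
R1—R2 (19): add — endpoints in different components.
Edges rejected before the tree was complete: 2.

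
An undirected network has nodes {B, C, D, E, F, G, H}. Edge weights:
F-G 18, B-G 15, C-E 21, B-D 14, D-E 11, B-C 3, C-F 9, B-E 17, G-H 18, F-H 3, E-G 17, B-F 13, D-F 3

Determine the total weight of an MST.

Grow the tree from G using Prim:
Step 1: cheapest edge leaving the tree is B-G (15); add B.
Step 2: cheapest edge leaving the tree is B-C (3); add C.
Step 3: cheapest edge leaving the tree is C-F (9); add F.
Step 4: cheapest edge leaving the tree is D-F (3); add D.
Step 5: cheapest edge leaving the tree is F-H (3); add H.
Step 6: cheapest edge leaving the tree is D-E (11); add E.
MST edges: B-G, B-C, C-F, D-F, F-H, D-E; total weight 15+3+9+3+3+11 = 44.

44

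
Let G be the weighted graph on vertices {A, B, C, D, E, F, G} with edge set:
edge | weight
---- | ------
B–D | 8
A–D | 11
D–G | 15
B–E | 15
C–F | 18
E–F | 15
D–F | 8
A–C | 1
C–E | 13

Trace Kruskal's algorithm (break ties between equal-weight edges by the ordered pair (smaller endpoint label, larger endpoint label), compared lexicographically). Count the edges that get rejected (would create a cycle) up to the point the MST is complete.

1

Kruskal's algorithm — process edges by increasing weight (ties by edge label):
A–C (1): add — endpoints in different components.
B–D (8): add — endpoints in different components.
D–F (8): add — endpoints in different components.
A–D (11): add — endpoints in different components.
C–E (13): add — endpoints in different components.
B–E (15): skip — B and E already connected.
D–G (15): add — endpoints in different components.
Edges rejected before the tree was complete: 1.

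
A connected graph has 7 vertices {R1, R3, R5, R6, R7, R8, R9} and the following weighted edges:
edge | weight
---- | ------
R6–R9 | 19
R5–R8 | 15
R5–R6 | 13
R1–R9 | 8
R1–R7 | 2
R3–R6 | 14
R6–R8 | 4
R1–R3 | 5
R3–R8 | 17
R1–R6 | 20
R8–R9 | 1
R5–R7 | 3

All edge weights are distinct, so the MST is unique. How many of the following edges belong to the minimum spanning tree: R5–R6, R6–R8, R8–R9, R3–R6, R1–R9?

Kruskal: consider edges lightest-first.
R8–R9 (1): add. Components now {R6} {R3} {R5} {R1} {R7} {R8,R9}
R1–R7 (2): add. Components now {R6} {R3} {R5} {R1,R7} {R8,R9}
R5–R7 (3): add. Components now {R6} {R3} {R1,R5,R7} {R8,R9}
R6–R8 (4): add. Components now {R6,R8,R9} {R3} {R1,R5,R7}
R1–R3 (5): add. Components now {R6,R8,R9} {R1,R3,R5,R7}
R1–R9 (8): add. Components now {R1,R3,R5,R6,R7,R8,R9}
MST edge set: {R8–R9, R1–R7, R5–R7, R6–R8, R1–R3, R1–R9}.
Of the listed edges, {R6–R8, R8–R9, R1–R9} are in the MST → 3.

3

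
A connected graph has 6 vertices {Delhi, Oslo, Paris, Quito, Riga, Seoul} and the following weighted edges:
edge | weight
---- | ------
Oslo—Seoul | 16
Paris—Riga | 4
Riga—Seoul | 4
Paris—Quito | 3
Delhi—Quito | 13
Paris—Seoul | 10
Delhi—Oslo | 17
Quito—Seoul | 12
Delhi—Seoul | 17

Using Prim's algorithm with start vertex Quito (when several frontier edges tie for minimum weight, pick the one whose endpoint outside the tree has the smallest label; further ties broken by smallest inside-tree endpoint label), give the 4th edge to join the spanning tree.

Grow the tree from Quito using Prim:
Step 1: frontier [Paris—Quito 3, Quito—Seoul 12, Delhi—Quito 13] → take Paris—Quito (3); add Paris.
Step 2: frontier [Paris—Riga 4, Paris—Seoul 10, Quito—Seoul 12, Delhi—Quito 13] → take Paris—Riga (4); add Riga.
Step 3: frontier [Paris—Seoul 10, Quito—Seoul 12, Delhi—Quito 13, Riga—Seoul 4] → take Riga—Seoul (4); add Seoul.
Step 4: frontier [Delhi—Quito 13, Oslo—Seoul 16, Delhi—Seoul 17] → take Delhi—Quito (13); add Delhi.
Step 5: frontier [Delhi—Oslo 17, Oslo—Seoul 16] → take Oslo—Seoul (16); add Oslo.
The 4th edge added is Delhi—Quito.

Delhi-Quito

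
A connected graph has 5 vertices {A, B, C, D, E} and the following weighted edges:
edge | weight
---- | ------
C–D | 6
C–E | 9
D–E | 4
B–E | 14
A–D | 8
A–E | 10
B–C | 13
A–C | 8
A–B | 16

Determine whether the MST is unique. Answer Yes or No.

Kruskal's algorithm — process edges by increasing weight (ties by edge label):
D–E (4): add — endpoints in different components.
C–D (6): add — endpoints in different components.
A–C (8): add — endpoints in different components.
A–D (8): skip — A and D already connected.
C–E (9): skip — C and E already connected.
A–E (10): skip — A and E already connected.
B–C (13): add — endpoints in different components.
Non-tree edge A–D has weight 8, equal to the heaviest edge on its tree cycle — swapping gives another MST of the same weight. Not unique.

No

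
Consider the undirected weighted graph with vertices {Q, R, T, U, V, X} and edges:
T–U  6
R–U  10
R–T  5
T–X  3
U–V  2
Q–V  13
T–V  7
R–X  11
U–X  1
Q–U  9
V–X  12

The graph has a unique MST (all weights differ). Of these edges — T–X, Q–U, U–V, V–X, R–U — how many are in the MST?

Kruskal: consider edges lightest-first.
U–X (1): add — endpoints in different components.
U–V (2): add — endpoints in different components.
T–X (3): add — endpoints in different components.
R–T (5): add — endpoints in different components.
T–U (6): skip — U and T already connected.
T–V (7): skip — T and V already connected.
Q–U (9): add — endpoints in different components.
MST edge set: {U–X, U–V, T–X, R–T, Q–U}.
Of the listed edges, {T–X, Q–U, U–V} are in the MST → 3.

3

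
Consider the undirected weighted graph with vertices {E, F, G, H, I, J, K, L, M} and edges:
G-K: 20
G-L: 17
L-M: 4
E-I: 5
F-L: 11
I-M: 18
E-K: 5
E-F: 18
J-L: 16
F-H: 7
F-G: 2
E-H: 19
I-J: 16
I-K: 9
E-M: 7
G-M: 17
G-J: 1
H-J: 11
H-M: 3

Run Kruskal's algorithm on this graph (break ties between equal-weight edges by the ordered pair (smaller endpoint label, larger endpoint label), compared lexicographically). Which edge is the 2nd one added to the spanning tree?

F-G

Sort edges by weight, then run Kruskal:
G-J (1): add — endpoints in different components.
F-G (2): add — endpoints in different components.
H-M (3): add — endpoints in different components.
L-M (4): add — endpoints in different components.
E-I (5): add — endpoints in different components.
E-K (5): add — endpoints in different components.
E-M (7): add — endpoints in different components.
F-H (7): add — endpoints in different components.
The 2nd edge added is F-G.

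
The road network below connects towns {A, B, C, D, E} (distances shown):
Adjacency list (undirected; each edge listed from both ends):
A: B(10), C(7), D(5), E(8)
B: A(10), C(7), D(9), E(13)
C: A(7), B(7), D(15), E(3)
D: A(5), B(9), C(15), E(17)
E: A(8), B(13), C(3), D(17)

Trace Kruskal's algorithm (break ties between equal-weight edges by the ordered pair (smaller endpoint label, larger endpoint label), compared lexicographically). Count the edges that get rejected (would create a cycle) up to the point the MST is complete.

0

Sort edges by weight, then run Kruskal:
C E (3): add — endpoints in different components.
A D (5): add — endpoints in different components.
A C (7): add — endpoints in different components.
B C (7): add — endpoints in different components.
Edges rejected before the tree was complete: 0.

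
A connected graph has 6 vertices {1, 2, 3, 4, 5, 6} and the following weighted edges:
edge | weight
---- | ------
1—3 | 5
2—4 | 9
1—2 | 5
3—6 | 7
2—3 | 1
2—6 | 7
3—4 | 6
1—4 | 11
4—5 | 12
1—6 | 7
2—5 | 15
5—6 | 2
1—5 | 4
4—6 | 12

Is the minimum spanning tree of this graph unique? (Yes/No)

Kruskal: consider edges lightest-first.
2—3 (1): add. Components now {1} {2,3} {4} {5} {6}
5—6 (2): add. Components now {1} {2,3} {4} {5,6}
1—5 (4): add. Components now {1,5,6} {2,3} {4}
1—2 (5): add. Components now {1,2,3,5,6} {4}
1—3 (5): skip — 1 and 3 already connected.
3—4 (6): add. Components now {1,2,3,4,5,6}
Non-tree edge 1—3 has weight 5, equal to the heaviest edge on its tree cycle — swapping gives another MST of the same weight. Not unique.

No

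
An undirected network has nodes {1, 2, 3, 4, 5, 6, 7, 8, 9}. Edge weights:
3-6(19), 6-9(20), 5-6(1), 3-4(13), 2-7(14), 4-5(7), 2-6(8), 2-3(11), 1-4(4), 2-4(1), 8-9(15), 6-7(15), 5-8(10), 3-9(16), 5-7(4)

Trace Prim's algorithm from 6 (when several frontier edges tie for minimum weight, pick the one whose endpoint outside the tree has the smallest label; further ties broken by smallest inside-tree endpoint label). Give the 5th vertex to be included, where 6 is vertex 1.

2

Prim's algorithm from 6:
Step 1: cheapest edge leaving the tree is 5-6 (1); add 5.
Step 2: cheapest edge leaving the tree is 5-7 (4); add 7.
Step 3: cheapest edge leaving the tree is 4-5 (7); add 4.
Step 4: cheapest edge leaving the tree is 2-4 (1); add 2.
Step 5: cheapest edge leaving the tree is 1-4 (4); add 1.
Step 6: cheapest edge leaving the tree is 5-8 (10); add 8.
Step 7: cheapest edge leaving the tree is 2-3 (11); add 3.
Step 8: cheapest edge leaving the tree is 8-9 (15); add 9.
Vertex order: 6, 5, 7, 4, 2, 1, 8, 3, 9. The 5th vertex is 2.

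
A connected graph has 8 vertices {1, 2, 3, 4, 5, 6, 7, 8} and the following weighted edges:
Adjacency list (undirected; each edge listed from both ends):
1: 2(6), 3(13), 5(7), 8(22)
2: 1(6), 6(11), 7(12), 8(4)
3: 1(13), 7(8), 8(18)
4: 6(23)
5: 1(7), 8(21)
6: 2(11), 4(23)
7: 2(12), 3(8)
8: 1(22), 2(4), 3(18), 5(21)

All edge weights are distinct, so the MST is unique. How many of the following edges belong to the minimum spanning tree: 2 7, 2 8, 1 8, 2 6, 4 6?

Kruskal: consider edges lightest-first.
2 8 (4): add — endpoints in different components.
1 2 (6): add — endpoints in different components.
1 5 (7): add — endpoints in different components.
3 7 (8): add — endpoints in different components.
2 6 (11): add — endpoints in different components.
2 7 (12): add — endpoints in different components.
1 3 (13): skip — 1 and 3 already connected.
3 8 (18): skip — 3 and 8 already connected.
5 8 (21): skip — 5 and 8 already connected.
1 8 (22): skip — 1 and 8 already connected.
4 6 (23): add — endpoints in different components.
MST edge set: {2 8, 1 2, 1 5, 3 7, 2 6, 2 7, 4 6}.
Of the listed edges, {2 7, 2 8, 2 6, 4 6} are in the MST → 4.

4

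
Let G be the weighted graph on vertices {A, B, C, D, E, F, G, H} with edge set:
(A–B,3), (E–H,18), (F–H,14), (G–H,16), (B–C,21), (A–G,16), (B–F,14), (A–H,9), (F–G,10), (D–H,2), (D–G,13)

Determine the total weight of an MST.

76

Prim's algorithm from D:
Step 1: frontier [D–H 2, D–G 13] → take D–H (2); add H.
Step 2: frontier [D–G 13, A–H 9, F–H 14, G–H 16, E–H 18] → take A–H (9); add A.
Step 3: frontier [A–B 3, A–G 16, D–G 13, F–H 14, G–H 16, E–H 18] → take A–B (3); add B.
Step 4: frontier [A–G 16, B–F 14, B–C 21, D–G 13, F–H 14, G–H 16, E–H 18] → take D–G (13); add G.
Step 5: frontier [B–F 14, B–C 21, F–G 10, F–H 14, E–H 18] → take F–G (10); add F.
Step 6: frontier [B–C 21, E–H 18] → take E–H (18); add E.
Step 7: frontier [B–C 21] → take B–C (21); add C.
MST edges: D–H, A–H, A–B, D–G, F–G, E–H, B–C; total weight 2+9+3+13+10+18+21 = 76.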